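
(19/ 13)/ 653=19/ 8489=0.00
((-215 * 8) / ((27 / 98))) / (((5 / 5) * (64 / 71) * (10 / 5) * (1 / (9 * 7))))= -5235895 / 24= -218162.29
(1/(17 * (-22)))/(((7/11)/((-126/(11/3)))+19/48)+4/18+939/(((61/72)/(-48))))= 13176/262155989843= 0.00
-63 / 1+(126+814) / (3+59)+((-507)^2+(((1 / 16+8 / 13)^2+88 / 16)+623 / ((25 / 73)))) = 8678341665311 / 33529600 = 258826.28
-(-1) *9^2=81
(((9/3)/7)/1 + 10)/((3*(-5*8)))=-73/840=-0.09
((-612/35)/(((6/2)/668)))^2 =18570057984/1225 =15159231.01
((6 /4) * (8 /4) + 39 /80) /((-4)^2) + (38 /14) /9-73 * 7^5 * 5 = -494690473303 /80640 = -6134554.48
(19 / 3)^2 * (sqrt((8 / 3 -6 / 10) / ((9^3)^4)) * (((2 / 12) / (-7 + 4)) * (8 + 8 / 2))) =-722 * sqrt(465) / 215233605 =-0.00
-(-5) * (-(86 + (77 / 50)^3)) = -11206533 / 25000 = -448.26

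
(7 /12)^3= 343 /1728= 0.20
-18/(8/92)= -207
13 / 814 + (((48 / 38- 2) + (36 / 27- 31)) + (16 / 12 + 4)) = -1162465 / 46398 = -25.05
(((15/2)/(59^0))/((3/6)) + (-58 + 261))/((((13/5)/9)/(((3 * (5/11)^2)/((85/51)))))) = 441450/1573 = 280.64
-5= -5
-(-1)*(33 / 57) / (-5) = -11 / 95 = -0.12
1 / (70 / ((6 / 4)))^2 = 9 / 19600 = 0.00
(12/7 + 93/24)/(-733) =-313/41048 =-0.01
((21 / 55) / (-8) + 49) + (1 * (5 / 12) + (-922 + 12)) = -1136033 / 1320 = -860.63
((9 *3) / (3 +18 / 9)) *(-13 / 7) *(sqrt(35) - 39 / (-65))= -65.35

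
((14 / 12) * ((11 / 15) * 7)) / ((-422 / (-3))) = 539 / 12660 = 0.04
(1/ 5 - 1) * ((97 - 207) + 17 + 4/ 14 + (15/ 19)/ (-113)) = 5574032/ 75145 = 74.18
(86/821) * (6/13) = 516/10673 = 0.05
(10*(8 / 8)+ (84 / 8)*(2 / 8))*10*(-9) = -4545 / 4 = -1136.25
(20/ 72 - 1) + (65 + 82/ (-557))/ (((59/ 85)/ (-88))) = -4864027939/ 591534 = -8222.74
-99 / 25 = -3.96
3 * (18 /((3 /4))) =72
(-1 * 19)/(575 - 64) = -19/511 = -0.04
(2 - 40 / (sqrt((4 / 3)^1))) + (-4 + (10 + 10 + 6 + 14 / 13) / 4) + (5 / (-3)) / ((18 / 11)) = 2633 / 702 - 20* sqrt(3) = -30.89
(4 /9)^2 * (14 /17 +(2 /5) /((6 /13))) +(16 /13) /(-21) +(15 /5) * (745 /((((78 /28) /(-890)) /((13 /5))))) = -3489561349324 /1879605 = -1856539.72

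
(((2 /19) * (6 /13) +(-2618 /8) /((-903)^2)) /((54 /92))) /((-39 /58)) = -3698639729 /30297220317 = -0.12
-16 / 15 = -1.07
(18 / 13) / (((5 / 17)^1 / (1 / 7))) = 306 / 455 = 0.67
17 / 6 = 2.83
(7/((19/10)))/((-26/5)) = -175/247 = -0.71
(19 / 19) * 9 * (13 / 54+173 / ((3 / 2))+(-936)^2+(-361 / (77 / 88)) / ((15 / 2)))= 1655935907 / 210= 7885409.08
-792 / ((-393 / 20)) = 5280 / 131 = 40.31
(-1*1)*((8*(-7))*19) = 1064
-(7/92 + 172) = -15831/92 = -172.08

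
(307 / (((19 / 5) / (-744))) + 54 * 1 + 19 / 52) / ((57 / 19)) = -59332367 / 2964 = -20017.67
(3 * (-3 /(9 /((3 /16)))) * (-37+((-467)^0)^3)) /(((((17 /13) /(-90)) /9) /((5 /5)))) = -4181.03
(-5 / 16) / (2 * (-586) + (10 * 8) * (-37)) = 5 / 66112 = 0.00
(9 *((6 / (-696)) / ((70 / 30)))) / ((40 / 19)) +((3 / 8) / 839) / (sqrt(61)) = -513 / 32480 +3 *sqrt(61) / 409432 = -0.02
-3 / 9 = -1 / 3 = -0.33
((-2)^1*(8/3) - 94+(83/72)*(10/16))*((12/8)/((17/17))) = -56801/384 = -147.92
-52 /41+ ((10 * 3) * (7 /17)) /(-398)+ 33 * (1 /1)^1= 4396978 /138703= 31.70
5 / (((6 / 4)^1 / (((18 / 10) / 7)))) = 6 / 7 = 0.86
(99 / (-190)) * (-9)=891 / 190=4.69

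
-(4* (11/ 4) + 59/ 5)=-114/ 5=-22.80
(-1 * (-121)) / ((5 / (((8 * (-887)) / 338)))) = -429308 / 845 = -508.06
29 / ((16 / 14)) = 25.38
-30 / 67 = -0.45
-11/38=-0.29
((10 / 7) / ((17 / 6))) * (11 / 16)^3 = 19965 / 121856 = 0.16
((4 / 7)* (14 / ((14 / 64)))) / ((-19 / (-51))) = 98.17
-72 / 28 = -18 / 7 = -2.57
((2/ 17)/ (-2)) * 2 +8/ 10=58/ 85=0.68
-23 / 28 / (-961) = 23 / 26908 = 0.00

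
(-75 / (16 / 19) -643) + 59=-10769 / 16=-673.06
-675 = -675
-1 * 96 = -96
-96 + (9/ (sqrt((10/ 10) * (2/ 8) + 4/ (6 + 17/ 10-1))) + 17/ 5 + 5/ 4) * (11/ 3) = -1579/ 20 + 66 * sqrt(15209)/ 227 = -43.09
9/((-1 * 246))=-3/82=-0.04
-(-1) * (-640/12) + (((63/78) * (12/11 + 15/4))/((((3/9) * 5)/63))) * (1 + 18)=47272429/17160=2754.80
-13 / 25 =-0.52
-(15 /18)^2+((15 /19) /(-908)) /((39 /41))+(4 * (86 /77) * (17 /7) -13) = -1547973593 /543981438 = -2.85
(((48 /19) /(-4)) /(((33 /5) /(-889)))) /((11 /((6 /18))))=17780 /6897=2.58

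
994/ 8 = 497/ 4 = 124.25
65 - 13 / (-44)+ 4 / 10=14453 / 220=65.70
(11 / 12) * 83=913 / 12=76.08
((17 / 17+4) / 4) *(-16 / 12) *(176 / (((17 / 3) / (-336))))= 295680 / 17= 17392.94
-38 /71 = -0.54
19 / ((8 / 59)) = 1121 / 8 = 140.12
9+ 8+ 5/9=158/9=17.56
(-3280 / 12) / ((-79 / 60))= 16400 / 79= 207.59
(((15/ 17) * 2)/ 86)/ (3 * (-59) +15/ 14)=-70/ 600151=-0.00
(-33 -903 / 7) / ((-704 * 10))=81 / 3520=0.02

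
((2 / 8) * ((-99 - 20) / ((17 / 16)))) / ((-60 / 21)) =49 / 5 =9.80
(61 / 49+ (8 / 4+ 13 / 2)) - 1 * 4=563 / 98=5.74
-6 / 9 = -2 / 3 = -0.67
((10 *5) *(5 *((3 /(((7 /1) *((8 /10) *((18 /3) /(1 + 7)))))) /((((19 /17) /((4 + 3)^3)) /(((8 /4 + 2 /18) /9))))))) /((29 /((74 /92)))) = 19263125 /54027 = 356.55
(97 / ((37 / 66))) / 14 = 12.36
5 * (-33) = -165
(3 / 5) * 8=24 / 5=4.80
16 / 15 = 1.07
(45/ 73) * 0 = 0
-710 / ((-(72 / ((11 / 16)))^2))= 42955 / 663552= 0.06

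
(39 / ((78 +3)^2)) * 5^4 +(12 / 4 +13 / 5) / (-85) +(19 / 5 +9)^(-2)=13916414219 / 3807129600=3.66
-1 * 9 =-9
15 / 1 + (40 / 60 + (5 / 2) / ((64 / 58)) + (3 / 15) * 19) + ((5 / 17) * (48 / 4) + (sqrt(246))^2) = 4426991 / 16320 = 271.26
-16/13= -1.23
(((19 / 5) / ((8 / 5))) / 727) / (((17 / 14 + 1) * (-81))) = -133 / 7301988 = -0.00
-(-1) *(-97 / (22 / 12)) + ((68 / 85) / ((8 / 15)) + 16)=-779 / 22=-35.41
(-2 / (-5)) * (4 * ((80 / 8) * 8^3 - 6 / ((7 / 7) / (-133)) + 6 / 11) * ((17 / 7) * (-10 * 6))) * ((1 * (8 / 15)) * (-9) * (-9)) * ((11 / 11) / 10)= -5961023.70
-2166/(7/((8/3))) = -5776/7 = -825.14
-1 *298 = -298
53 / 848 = 1 / 16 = 0.06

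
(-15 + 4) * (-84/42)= 22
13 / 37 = 0.35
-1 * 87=-87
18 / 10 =9 / 5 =1.80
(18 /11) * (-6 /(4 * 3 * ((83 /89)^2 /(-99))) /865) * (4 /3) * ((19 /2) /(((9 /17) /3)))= 46052694 /5958985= 7.73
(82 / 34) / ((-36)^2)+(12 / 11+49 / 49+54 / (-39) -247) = -775961177 / 3150576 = -246.29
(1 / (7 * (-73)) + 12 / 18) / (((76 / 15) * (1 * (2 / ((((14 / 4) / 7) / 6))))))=5095 / 932064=0.01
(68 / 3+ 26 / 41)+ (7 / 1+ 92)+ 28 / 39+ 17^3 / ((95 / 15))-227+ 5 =6853504 / 10127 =676.76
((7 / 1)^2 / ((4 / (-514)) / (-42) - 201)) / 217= -37779 / 33628676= -0.00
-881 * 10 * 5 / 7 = -44050 / 7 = -6292.86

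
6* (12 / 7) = 72 / 7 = 10.29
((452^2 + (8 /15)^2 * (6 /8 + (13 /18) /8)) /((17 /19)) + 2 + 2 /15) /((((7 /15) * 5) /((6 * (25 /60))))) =244652.32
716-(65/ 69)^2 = 3404651/ 4761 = 715.11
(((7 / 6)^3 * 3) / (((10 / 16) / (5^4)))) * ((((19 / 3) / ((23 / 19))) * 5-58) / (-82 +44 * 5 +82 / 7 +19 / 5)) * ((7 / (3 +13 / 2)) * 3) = -46156223750 / 21132009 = -2184.19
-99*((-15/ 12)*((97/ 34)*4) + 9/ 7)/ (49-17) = 305811/ 7616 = 40.15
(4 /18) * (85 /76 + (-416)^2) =13152341 /342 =38457.14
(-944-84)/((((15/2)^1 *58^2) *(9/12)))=-2056/37845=-0.05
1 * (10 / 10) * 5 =5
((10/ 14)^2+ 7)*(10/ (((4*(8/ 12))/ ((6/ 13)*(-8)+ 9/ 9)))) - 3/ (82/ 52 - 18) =-419886/ 5551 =-75.64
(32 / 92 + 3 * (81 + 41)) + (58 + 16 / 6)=29464 / 69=427.01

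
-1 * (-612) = 612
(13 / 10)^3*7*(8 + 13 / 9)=261443 / 1800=145.25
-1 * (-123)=123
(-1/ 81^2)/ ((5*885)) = -1/ 29032425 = -0.00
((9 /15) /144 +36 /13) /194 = 0.01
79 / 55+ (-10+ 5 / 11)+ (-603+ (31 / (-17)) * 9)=-586732 / 935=-627.52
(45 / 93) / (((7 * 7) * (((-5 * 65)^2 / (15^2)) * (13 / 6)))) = 162 / 16686215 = 0.00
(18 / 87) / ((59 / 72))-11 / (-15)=0.99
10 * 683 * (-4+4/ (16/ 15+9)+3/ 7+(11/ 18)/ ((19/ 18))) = -355965940/ 20083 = -17724.74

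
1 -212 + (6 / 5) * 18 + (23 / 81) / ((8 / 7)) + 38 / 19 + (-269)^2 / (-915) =-52618607 / 197640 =-266.23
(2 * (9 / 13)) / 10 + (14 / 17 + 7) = 8798 / 1105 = 7.96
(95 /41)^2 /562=9025 /944722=0.01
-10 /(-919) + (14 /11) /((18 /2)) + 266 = 24214802 /90981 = 266.15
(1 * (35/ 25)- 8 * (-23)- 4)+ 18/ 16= 7301/ 40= 182.52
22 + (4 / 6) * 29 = 41.33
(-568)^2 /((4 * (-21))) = -80656 /21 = -3840.76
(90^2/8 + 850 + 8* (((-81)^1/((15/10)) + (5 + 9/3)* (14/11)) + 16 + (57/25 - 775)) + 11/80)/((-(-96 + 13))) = -19983339/365200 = -54.72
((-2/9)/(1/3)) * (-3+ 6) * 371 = -742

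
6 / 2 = 3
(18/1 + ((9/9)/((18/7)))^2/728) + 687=23755687/33696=705.00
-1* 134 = -134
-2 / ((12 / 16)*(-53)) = 8 / 159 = 0.05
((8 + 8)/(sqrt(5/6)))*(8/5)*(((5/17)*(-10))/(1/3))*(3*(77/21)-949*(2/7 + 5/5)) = 6500352*sqrt(30)/119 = 299192.39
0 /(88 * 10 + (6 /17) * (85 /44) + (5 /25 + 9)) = 0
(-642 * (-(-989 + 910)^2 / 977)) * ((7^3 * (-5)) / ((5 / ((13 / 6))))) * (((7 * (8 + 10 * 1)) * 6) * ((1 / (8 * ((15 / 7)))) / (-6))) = 437716348251 / 19540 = 22401041.36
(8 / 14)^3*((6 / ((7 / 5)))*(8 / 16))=960 / 2401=0.40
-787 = -787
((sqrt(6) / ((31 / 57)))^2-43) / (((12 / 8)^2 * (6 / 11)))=-18.51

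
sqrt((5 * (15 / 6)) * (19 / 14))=5 * sqrt(133) / 14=4.12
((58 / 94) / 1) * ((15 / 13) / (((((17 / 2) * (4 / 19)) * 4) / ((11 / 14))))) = 90915 / 1163344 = 0.08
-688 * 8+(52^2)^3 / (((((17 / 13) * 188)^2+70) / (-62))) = -103606366658688 / 5113123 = -20262834.80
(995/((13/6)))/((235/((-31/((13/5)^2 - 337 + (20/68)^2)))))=267426150/1457454349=0.18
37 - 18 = 19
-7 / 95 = -0.07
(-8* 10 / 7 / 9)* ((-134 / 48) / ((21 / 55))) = 36850 / 3969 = 9.28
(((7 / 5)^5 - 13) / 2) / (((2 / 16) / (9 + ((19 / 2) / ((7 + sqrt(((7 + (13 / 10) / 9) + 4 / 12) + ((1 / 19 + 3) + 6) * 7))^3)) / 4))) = -42630333737611467564 / 162916847932165625 - 86481328753782 * sqrt(23017930) / 32583369586433125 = -274.40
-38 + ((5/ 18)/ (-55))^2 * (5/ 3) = -4469251/ 117612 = -38.00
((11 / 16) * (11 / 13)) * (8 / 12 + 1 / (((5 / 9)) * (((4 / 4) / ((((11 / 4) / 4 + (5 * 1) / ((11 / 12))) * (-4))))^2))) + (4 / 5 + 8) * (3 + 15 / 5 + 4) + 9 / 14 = 251968909 / 349440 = 721.06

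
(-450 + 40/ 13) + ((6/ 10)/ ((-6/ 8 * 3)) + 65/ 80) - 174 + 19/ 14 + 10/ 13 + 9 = -13306039/ 21840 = -609.25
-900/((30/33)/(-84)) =83160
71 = 71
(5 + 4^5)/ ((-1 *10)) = -1029/ 10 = -102.90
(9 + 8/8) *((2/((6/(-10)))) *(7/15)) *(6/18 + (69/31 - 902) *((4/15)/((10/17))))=6339.89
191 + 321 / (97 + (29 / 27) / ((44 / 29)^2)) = 194.29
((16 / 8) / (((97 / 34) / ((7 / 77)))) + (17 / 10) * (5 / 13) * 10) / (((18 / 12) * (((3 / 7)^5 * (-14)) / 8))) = -1759049432 / 10111959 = -173.96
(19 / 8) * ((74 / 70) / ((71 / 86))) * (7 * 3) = 90687 / 1420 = 63.86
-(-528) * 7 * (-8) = -29568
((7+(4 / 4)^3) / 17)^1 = 8 / 17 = 0.47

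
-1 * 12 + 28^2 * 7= 5476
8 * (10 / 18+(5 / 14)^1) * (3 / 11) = 460 / 231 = 1.99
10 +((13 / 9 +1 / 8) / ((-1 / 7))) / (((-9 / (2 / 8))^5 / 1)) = 43535647511 / 4353564672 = 10.00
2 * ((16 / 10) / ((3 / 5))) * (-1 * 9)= -48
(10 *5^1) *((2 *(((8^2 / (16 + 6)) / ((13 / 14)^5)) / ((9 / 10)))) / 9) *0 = 0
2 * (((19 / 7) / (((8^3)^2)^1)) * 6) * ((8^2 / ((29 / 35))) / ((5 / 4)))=57 / 7424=0.01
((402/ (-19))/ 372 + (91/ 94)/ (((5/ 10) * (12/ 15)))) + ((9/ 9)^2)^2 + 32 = 3915853/ 110732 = 35.36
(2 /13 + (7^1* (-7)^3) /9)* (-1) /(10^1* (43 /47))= 293233 /10062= 29.14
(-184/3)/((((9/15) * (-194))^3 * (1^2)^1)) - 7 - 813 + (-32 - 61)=-67494903494/73926513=-913.00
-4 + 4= 0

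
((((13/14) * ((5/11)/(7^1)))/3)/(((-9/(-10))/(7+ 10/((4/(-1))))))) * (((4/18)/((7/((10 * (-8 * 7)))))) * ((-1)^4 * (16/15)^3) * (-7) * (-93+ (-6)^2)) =-16187392/18711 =-865.13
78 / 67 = 1.16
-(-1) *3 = 3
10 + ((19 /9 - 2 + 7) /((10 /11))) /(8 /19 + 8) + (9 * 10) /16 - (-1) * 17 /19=596743 /34200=17.45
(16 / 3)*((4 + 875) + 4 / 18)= 126608 / 27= 4689.19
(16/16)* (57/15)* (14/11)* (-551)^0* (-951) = -252966/55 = -4599.38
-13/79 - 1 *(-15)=1172/79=14.84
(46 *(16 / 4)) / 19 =184 / 19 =9.68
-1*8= -8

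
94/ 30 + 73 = 1142/ 15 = 76.13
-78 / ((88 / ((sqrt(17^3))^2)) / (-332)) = 15903381 / 11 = 1445761.91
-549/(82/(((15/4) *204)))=-419985/82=-5121.77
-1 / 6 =-0.17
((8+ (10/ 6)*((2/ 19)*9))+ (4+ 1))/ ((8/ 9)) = 2493/ 152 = 16.40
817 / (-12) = -817 / 12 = -68.08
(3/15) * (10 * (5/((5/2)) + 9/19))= 94/19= 4.95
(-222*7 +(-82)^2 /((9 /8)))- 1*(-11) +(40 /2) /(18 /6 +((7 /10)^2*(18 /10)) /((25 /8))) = 136622695 /30771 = 4439.98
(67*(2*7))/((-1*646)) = -469/323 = -1.45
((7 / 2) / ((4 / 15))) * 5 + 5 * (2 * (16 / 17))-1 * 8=67.04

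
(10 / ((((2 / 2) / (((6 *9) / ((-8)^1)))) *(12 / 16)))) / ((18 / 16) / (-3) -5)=16.74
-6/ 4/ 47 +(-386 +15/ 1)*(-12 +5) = 244115/ 94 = 2596.97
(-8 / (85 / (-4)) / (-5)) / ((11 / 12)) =-384 / 4675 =-0.08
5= 5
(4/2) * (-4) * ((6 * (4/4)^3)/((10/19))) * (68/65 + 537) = -15947688/325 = -49069.81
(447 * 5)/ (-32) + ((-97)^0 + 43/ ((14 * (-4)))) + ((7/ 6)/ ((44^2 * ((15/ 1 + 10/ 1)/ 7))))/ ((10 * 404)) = -571686158657/ 8212512000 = -69.61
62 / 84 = 31 / 42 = 0.74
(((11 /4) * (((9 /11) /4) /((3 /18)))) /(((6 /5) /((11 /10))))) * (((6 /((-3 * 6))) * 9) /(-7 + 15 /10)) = 27 /16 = 1.69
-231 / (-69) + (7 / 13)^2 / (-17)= 3.33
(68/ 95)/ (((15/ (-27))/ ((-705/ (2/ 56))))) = 2416176/ 95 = 25433.43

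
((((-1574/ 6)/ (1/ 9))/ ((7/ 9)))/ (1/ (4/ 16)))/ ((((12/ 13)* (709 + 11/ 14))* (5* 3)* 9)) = -10231/ 1192440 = -0.01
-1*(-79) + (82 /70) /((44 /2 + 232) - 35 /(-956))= 671544331 /8500065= 79.00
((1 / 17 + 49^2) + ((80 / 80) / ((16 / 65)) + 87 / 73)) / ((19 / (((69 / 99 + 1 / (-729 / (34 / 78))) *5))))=6503541079595 / 14748240078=440.97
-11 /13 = -0.85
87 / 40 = 2.18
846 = 846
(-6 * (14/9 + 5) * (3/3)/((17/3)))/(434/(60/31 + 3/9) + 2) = -12449/346664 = -0.04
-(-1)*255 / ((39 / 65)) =425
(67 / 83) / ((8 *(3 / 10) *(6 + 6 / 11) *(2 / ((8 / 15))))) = 737 / 53784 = 0.01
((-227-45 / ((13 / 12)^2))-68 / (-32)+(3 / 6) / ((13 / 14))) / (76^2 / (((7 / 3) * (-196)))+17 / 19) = 2314466931 / 103396904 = 22.38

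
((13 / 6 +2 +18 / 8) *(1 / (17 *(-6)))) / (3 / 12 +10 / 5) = -77 / 2754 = -0.03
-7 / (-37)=7 / 37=0.19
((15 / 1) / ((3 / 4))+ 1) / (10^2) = 21 / 100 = 0.21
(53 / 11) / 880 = 53 / 9680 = 0.01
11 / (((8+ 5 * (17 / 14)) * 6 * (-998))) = -77 / 589818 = -0.00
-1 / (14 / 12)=-0.86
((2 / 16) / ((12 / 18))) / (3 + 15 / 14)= 7 / 152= 0.05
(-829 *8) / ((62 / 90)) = -9627.10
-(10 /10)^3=-1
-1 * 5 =-5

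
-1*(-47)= 47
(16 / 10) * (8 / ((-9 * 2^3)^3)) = -1 / 29160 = -0.00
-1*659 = -659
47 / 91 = 0.52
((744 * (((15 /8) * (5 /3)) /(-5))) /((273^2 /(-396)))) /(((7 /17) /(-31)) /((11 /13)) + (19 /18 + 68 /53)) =113150715480 /106380152333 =1.06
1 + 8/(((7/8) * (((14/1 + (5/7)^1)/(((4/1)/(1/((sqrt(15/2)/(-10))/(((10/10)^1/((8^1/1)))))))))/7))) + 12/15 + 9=-27.32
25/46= 0.54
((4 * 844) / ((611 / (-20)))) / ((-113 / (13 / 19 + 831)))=1066951040 / 1311817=813.34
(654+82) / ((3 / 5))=3680 / 3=1226.67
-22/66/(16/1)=-1/48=-0.02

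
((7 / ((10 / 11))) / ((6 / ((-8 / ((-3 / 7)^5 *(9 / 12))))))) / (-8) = -1294139 / 10935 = -118.35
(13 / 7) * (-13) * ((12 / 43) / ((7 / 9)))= -18252 / 2107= -8.66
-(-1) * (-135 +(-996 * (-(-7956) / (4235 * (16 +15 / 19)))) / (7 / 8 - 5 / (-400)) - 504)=-14667335721 / 19183703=-764.57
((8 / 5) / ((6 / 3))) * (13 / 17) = 52 / 85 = 0.61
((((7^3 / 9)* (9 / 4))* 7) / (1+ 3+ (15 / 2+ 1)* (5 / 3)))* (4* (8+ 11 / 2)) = 194481 / 109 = 1784.23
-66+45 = -21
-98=-98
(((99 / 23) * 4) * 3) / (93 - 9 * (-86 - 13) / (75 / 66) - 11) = 7425 / 124499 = 0.06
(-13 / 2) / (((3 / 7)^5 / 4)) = -436982 / 243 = -1798.28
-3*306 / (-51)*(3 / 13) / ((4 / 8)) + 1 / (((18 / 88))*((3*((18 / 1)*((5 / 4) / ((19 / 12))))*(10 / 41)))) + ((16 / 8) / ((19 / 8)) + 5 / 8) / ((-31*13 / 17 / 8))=8.28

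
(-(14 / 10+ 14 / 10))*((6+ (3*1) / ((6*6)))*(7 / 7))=-511 / 30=-17.03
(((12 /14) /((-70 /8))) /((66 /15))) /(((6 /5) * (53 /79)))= -0.03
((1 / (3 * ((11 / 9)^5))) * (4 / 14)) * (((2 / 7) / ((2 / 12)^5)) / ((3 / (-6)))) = -155.16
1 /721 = 0.00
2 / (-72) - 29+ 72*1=1547 / 36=42.97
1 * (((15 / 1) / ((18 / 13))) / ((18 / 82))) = 2665 / 54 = 49.35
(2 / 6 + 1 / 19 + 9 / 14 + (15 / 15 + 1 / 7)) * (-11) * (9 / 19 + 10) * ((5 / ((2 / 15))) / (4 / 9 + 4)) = -2111.07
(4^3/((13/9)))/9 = 4.92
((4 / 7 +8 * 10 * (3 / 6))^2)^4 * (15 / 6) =105800258559305482240 / 5764801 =18352803255360.50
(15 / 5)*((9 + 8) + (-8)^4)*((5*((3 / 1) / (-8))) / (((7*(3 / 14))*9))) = -6855 / 4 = -1713.75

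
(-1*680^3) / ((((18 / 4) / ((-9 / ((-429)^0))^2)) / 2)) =-11319552000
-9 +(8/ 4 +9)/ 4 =-6.25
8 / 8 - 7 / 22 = 15 / 22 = 0.68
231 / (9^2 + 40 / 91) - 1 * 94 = -675613 / 7411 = -91.16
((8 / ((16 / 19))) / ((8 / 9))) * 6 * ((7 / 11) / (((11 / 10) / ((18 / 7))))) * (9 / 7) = 207765 / 1694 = 122.65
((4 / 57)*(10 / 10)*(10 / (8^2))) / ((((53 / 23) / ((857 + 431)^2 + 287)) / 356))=5660743095 / 2014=2810696.67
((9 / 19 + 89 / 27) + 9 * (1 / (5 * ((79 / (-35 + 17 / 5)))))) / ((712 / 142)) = 694309 / 1141425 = 0.61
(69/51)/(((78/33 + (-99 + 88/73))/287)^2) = 1221582267983/99829272737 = 12.24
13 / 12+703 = 8449 / 12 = 704.08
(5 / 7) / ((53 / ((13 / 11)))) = 65 / 4081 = 0.02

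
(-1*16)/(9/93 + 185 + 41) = -0.07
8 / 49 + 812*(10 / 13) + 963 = 1011415 / 637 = 1587.78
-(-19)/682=19/682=0.03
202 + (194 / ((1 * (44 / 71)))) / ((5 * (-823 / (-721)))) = 23252587 / 90530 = 256.85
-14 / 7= -2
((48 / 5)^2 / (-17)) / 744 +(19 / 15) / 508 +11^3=26724653461 / 20078700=1331.00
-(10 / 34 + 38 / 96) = -563 / 816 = -0.69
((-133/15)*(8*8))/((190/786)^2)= -23064384/2375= -9711.32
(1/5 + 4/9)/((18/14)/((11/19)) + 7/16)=35728/147375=0.24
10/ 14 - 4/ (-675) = 3403/ 4725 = 0.72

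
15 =15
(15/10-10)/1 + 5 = -7/2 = -3.50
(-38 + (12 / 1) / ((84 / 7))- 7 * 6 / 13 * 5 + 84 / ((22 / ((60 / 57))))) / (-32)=133499 / 86944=1.54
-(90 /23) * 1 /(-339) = 0.01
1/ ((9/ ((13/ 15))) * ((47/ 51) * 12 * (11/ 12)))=221/ 23265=0.01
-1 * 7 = -7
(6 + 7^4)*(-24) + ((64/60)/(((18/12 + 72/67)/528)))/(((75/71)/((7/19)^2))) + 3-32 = -2698059982099/46704375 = -57768.89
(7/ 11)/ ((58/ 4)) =14/ 319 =0.04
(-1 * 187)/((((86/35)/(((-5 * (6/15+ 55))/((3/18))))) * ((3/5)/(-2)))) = -18129650/43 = -421619.77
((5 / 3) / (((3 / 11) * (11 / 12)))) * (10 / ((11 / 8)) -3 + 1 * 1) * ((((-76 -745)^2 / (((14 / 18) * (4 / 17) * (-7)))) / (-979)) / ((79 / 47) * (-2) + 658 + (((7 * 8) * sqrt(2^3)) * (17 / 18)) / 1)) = 36491074670480895 / 1198432886172676 -1684657575646515 * sqrt(2) / 342409396049336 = 23.49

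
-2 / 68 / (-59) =1 / 2006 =0.00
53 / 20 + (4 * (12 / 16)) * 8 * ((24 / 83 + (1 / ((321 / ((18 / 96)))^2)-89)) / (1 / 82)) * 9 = -119448090703511 / 76021360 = -1571243.80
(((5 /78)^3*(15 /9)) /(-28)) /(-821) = 625 /32727004128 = 0.00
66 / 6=11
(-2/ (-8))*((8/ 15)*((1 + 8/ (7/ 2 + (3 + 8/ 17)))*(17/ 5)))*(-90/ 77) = -34612/ 30415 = -1.14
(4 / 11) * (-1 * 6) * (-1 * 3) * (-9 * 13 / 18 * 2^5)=-14976 / 11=-1361.45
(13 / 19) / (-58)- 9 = -9931 / 1102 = -9.01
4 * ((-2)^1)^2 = 16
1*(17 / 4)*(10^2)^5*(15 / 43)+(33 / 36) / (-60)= 458999999999527 / 30960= 14825581395.33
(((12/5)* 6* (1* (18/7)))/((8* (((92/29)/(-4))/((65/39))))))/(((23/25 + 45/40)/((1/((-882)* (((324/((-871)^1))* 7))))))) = -1262950/609827589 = -0.00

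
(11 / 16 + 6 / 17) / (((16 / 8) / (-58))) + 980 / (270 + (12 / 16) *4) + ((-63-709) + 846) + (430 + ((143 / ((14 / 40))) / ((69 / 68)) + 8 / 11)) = 5515759551 / 6262256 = 880.79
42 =42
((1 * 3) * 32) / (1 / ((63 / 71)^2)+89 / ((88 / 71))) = 1.31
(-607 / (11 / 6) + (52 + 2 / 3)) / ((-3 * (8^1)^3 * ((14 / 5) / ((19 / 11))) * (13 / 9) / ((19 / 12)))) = 4146085 / 33825792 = 0.12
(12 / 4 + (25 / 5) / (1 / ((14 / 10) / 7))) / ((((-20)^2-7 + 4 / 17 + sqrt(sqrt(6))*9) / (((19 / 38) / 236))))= -116236674225*6^(1 / 4) / 235660578099126802-60886809*6^(3 / 4) / 235660578099126802 + 2660315805*sqrt(6) / 235660578099126802 + 5078706975125 / 235660578099126802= 0.00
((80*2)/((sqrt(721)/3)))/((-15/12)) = -384*sqrt(721)/721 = -14.30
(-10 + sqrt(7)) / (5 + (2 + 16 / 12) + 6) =-30 / 43 + 3 * sqrt(7) / 43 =-0.51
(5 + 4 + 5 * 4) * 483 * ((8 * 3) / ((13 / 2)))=672336 / 13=51718.15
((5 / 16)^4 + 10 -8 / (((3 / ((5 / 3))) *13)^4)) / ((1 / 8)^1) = 122923862465185 / 1535088402432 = 80.08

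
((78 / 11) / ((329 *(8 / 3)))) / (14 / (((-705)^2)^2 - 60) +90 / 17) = 491350328773785 / 321845581873549888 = 0.00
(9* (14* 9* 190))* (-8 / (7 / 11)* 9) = -24377760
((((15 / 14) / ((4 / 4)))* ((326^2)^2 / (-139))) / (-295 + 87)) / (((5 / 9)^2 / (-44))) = -3773804274306 / 63245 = -59669606.68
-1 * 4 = -4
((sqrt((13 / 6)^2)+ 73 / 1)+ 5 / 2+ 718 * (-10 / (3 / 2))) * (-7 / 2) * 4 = 65926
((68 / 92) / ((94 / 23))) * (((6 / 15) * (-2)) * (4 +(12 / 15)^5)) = -459816 / 734375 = -0.63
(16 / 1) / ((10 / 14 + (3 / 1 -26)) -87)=-112 / 765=-0.15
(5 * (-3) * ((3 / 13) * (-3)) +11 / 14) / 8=2033 / 1456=1.40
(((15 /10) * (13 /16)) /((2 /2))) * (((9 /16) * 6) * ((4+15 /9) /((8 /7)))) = 41769 /2048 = 20.40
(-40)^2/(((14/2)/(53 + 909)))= 219885.71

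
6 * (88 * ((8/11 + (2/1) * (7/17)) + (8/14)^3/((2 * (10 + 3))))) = 62356512/75803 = 822.61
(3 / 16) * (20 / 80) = 3 / 64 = 0.05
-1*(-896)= 896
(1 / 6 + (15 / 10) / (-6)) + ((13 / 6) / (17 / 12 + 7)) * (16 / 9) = 1361 / 3636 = 0.37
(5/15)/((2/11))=11/6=1.83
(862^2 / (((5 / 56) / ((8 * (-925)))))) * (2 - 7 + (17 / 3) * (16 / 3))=-13979451485440 / 9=-1553272387271.11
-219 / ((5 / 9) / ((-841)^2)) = -1394050851 / 5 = -278810170.20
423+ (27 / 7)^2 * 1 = 21456 / 49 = 437.88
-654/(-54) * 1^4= 12.11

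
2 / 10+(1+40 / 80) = 17 / 10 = 1.70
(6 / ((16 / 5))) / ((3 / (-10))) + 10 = 15 / 4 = 3.75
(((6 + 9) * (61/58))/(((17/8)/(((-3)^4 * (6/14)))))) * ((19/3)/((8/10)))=7040925/3451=2040.26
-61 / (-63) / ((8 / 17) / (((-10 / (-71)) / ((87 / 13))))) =67405 / 1556604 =0.04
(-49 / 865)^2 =2401 / 748225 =0.00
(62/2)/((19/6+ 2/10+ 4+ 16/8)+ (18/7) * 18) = 210/377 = 0.56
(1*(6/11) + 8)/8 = 47/44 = 1.07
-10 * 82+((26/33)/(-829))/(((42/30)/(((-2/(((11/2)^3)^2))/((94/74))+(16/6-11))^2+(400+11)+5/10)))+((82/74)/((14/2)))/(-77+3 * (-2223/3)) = -834129135971677334287343828537/1016825707899405498200544900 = -820.33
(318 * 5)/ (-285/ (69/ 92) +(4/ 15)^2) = -178875/ 42742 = -4.18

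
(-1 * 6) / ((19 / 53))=-318 / 19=-16.74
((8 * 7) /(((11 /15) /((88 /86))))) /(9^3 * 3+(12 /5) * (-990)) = -160 /387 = -0.41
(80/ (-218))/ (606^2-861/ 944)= -37760/ 37787021607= -0.00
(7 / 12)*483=1127 / 4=281.75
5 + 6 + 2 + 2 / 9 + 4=155 / 9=17.22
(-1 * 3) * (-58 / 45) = 58 / 15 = 3.87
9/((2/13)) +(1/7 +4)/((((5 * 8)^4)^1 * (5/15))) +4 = 62.50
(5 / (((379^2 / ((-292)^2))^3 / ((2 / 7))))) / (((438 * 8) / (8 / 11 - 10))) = -180440151454720 / 228205435790926517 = -0.00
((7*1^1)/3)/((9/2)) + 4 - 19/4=-25/108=-0.23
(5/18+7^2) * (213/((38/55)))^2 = 13525885175/2888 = 4683478.25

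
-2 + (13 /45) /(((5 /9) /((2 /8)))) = -187 /100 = -1.87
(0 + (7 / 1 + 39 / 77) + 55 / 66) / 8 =3853 / 3696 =1.04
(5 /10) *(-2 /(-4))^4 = 1 /32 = 0.03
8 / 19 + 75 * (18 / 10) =2573 / 19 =135.42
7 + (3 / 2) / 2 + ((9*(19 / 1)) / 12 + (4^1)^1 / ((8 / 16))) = 30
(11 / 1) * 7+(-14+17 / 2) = 143 / 2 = 71.50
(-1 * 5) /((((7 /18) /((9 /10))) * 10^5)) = -81 /700000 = -0.00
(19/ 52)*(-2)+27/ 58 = -0.27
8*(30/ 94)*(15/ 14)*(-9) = -8100/ 329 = -24.62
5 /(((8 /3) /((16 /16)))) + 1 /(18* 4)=17 /9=1.89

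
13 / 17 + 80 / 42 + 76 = 28085 / 357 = 78.67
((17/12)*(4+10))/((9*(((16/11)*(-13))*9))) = -1309/101088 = -0.01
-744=-744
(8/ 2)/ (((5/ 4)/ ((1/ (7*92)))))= 4/ 805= 0.00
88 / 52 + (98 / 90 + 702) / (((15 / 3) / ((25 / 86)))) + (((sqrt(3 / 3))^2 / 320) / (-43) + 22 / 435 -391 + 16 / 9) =-1798005593 / 5187520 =-346.60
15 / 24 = 0.62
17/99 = 0.17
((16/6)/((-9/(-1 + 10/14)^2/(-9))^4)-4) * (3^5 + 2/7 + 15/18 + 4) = -360439276222/363182463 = -992.45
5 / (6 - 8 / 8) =1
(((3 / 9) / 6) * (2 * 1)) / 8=1 / 72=0.01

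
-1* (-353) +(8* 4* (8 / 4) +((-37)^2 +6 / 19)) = 33940 / 19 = 1786.32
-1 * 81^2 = -6561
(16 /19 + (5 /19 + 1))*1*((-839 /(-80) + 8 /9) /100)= 0.24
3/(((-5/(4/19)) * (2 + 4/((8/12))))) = -3/190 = -0.02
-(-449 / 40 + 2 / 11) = 11.04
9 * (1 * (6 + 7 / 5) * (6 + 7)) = 865.80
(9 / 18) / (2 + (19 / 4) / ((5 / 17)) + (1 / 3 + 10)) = 30 / 1709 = 0.02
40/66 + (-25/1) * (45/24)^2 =-184345/2112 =-87.28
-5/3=-1.67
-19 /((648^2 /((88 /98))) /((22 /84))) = -2299 /216040608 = -0.00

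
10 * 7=70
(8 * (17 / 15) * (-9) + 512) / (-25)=-2152 / 125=-17.22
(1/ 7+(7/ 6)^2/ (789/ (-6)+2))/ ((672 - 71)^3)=617/ 1012035356262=0.00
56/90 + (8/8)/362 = 10181/16290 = 0.62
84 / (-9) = -28 / 3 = -9.33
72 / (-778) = -36 / 389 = -0.09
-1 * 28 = -28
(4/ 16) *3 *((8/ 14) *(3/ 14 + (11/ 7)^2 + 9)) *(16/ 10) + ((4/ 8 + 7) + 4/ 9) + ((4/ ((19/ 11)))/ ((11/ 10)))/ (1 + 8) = 16.19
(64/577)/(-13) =-64/7501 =-0.01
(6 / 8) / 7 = 3 / 28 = 0.11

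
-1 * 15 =-15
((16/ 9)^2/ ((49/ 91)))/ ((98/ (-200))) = -332800/ 27783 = -11.98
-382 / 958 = -191 / 479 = -0.40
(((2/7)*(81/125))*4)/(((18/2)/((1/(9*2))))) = 4/875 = 0.00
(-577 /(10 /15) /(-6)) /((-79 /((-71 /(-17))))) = -40967 /5372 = -7.63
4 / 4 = 1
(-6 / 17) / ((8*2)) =-3 / 136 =-0.02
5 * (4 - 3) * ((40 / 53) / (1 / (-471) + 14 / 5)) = 471000 / 349217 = 1.35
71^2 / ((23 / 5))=25205 / 23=1095.87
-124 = -124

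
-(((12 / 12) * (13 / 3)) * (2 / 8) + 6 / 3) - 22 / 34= -761 / 204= -3.73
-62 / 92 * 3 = -93 / 46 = -2.02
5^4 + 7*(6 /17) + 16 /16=10684 /17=628.47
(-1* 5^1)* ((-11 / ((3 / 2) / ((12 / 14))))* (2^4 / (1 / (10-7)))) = 10560 / 7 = 1508.57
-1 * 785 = -785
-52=-52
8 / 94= 4 / 47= 0.09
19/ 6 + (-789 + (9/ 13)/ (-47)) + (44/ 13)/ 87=-27847505/ 35438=-785.81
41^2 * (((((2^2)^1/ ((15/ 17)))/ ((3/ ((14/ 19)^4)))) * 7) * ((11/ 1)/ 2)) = 169063360928/ 5864445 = 28828.54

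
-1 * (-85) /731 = 5 /43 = 0.12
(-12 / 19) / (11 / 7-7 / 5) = -3.68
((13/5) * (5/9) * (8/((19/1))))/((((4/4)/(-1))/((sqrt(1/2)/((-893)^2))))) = -52 * sqrt(2)/136363779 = -0.00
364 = 364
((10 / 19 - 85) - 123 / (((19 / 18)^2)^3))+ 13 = -7546045994 / 47045881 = -160.40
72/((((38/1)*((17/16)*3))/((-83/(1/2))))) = -31872/323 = -98.67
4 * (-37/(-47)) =148/47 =3.15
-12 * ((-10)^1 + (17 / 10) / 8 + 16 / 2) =429 / 20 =21.45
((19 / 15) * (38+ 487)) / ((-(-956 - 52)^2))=-95 / 145152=-0.00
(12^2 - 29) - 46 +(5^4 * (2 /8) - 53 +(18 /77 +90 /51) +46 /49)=6420963 /36652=175.19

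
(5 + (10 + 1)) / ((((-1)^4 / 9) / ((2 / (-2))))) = -144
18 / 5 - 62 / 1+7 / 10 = -57.70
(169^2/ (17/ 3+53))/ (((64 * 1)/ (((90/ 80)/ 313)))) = 771147/ 28205056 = 0.03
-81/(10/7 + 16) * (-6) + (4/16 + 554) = 142041/244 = 582.14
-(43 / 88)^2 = -0.24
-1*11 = -11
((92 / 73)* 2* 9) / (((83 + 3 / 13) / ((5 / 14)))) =26910 / 276451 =0.10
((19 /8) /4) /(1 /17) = 323 /32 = 10.09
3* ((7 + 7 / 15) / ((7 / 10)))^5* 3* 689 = 23119003648 / 27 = 856259394.37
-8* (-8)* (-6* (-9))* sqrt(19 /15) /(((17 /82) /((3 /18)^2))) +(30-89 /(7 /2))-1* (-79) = 585 /7 +2624* sqrt(285) /85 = 604.73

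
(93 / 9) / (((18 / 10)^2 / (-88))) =-68200 / 243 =-280.66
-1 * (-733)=733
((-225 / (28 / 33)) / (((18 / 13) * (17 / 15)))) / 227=-160875 / 216104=-0.74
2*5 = 10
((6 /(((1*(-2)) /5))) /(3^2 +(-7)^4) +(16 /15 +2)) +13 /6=18896 /3615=5.23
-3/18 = -0.17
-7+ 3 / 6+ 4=-5 / 2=-2.50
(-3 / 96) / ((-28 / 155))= 155 / 896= 0.17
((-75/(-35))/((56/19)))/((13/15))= 4275/5096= 0.84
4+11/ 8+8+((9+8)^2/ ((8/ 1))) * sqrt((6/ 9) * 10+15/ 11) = 107/ 8+289 * sqrt(8745)/ 264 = 115.75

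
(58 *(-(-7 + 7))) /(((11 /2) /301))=0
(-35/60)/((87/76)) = -133/261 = -0.51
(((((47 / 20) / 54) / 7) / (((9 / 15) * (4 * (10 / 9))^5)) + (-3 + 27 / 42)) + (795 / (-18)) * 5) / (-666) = 3839590297211 / 11457331200000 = 0.34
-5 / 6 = -0.83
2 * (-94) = -188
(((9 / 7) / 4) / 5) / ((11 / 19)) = 171 / 1540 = 0.11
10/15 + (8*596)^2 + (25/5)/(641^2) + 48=28022749005473/1232643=22733872.67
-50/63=-0.79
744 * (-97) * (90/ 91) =-6495120/ 91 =-71374.95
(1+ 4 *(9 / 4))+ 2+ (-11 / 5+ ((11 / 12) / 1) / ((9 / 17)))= 11.53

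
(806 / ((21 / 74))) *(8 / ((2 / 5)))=1192880 / 21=56803.81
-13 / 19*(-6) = 4.11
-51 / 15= -17 / 5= -3.40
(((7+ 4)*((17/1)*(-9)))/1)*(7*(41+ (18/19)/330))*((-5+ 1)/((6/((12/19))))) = 367121664/1805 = 203391.50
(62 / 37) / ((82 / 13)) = 403 / 1517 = 0.27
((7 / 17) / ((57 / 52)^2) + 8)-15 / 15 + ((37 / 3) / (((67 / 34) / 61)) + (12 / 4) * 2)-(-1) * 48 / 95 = 7320346097 / 18503055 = 395.63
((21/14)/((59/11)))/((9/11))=0.34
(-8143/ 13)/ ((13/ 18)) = -146574/ 169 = -867.30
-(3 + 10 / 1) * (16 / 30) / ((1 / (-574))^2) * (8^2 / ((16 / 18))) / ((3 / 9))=-2467116288 / 5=-493423257.60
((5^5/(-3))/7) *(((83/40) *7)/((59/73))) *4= -3786875/354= -10697.39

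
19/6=3.17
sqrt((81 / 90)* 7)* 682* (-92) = -94116* sqrt(70) / 5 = -157486.19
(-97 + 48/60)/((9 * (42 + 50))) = -481/4140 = -0.12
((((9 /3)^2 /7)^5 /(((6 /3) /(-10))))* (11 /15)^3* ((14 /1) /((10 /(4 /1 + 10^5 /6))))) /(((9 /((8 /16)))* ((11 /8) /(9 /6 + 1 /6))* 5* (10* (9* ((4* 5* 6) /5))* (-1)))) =1512863 /1500625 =1.01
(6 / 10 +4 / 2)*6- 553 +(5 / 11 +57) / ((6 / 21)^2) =166.42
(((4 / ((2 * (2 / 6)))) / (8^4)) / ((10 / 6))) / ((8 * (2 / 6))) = 27 / 81920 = 0.00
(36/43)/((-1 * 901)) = -36/38743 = -0.00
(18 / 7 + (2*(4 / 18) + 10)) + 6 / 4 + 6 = 2585 / 126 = 20.52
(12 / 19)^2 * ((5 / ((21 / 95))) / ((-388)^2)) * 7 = 75 / 178771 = 0.00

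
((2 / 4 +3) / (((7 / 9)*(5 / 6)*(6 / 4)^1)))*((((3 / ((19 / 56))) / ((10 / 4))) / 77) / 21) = 288 / 36575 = 0.01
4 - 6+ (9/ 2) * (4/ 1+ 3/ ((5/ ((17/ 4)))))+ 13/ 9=10411/ 360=28.92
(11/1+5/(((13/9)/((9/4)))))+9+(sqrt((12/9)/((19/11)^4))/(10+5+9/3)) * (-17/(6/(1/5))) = 1445/52 - 2057 * sqrt(3)/292410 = 27.78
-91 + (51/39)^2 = -15090/169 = -89.29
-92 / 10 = -46 / 5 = -9.20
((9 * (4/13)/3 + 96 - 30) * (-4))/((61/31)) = -107880/793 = -136.04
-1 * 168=-168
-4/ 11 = -0.36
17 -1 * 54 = -37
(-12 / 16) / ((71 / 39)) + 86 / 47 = 18925 / 13348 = 1.42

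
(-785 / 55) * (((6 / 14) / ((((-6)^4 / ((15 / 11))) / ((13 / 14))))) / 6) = -10205 / 10245312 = -0.00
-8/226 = -4/113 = -0.04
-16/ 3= -5.33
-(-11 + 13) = -2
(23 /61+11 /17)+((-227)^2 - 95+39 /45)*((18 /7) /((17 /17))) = 4800453276 /36295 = 132262.11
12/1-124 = -112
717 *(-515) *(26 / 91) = -738510 / 7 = -105501.43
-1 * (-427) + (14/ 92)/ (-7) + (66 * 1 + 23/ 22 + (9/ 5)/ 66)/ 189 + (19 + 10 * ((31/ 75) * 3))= 31336061/ 68310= 458.73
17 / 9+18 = 19.89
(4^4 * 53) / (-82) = -6784 / 41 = -165.46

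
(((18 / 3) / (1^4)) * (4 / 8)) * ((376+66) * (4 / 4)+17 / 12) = 5321 / 4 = 1330.25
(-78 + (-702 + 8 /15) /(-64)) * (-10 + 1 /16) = 1705487 /2560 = 666.21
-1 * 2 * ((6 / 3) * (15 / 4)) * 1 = -15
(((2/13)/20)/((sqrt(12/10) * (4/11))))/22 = sqrt(30)/6240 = 0.00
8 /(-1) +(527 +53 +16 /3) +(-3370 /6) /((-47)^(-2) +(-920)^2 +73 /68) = 44041106169056 /76283758875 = 577.33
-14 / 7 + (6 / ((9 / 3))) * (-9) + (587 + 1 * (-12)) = 555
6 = 6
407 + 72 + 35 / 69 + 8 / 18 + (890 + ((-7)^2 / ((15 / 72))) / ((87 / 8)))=41768252 / 30015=1391.58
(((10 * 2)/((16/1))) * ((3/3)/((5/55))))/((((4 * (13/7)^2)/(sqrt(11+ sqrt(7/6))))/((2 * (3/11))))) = 245 * sqrt(6 * sqrt(42)+ 396)/2704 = 1.89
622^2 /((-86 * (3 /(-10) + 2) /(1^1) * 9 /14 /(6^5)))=-23398744320 /731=-32009226.16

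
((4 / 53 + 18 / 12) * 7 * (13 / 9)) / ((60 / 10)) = 15197 / 5724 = 2.65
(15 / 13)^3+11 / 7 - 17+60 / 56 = -394347 / 30758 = -12.82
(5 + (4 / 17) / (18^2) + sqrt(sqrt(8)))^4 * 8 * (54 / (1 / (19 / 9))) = 304 * (1377 * 2^(3 / 4) + 6886)^4 / 1198435061547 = 1818677.36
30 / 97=0.31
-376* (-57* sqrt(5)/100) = 5358* sqrt(5)/25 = 479.23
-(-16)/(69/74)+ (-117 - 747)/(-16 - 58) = 73616/2553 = 28.84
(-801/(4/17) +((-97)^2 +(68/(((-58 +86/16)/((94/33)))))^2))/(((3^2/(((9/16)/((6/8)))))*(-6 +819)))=4646497631515/7532234881776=0.62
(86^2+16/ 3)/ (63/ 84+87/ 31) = 393328/ 189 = 2081.10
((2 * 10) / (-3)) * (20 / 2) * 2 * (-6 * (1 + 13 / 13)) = 1600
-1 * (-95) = 95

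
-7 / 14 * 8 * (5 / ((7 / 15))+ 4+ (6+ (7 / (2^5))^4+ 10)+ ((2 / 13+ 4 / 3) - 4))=-8073642097 / 71565312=-112.82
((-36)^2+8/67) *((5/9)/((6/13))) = 2822300/1809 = 1560.14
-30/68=-15/34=-0.44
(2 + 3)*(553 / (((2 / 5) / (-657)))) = -9083025 / 2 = -4541512.50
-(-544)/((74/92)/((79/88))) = 247112/407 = 607.15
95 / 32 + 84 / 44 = 1717 / 352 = 4.88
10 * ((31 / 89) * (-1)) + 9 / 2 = 181 / 178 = 1.02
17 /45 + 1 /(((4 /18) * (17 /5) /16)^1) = 16489 /765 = 21.55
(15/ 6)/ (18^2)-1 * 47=-30451/ 648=-46.99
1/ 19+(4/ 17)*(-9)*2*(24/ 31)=-32305/ 10013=-3.23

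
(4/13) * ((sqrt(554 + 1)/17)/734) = 2 * sqrt(555)/81107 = 0.00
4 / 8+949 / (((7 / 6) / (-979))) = -11148845 / 14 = -796346.07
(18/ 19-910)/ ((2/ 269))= -2323084/ 19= -122267.58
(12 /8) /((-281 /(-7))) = 21 /562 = 0.04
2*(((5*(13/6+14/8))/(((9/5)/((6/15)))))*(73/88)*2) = 17155/1188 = 14.44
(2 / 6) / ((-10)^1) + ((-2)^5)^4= 31457279 / 30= 1048575.97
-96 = -96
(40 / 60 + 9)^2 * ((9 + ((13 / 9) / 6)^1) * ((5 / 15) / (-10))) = -419659 / 14580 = -28.78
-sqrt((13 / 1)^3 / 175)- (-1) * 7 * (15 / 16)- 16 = -151 / 16- 13 * sqrt(91) / 35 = -12.98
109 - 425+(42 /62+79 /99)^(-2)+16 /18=-58061126575 /184525056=-314.65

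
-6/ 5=-1.20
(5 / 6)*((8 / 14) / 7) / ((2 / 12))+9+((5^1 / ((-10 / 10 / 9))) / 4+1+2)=227 / 196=1.16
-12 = -12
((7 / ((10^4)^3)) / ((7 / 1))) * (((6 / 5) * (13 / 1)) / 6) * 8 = 13 / 625000000000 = 0.00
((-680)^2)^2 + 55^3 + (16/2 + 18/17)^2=61792224746091/289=213813926457.06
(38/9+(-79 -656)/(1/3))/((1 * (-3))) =19807/27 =733.59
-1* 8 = -8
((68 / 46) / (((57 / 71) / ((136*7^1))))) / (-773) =-2298128 / 1013403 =-2.27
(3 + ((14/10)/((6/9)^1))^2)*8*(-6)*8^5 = -11654922.24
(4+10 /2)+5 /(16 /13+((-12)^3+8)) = 201031 /22344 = 9.00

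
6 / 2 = 3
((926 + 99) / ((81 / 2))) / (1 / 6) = 4100 / 27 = 151.85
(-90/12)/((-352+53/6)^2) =-270/4239481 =-0.00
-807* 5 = -4035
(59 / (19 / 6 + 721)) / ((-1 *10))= -177 / 21725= -0.01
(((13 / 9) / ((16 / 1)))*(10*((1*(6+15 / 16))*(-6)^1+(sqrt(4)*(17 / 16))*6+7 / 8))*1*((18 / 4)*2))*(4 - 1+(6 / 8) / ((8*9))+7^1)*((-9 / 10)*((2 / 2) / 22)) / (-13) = -20181 / 2816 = -7.17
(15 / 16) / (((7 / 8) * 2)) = 15 / 28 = 0.54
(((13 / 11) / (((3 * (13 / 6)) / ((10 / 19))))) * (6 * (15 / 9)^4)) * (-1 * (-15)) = 125000 / 1881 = 66.45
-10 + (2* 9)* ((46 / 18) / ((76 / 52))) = 408 / 19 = 21.47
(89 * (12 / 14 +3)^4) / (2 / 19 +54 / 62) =27858668661 / 1380575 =20179.03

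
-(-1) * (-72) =-72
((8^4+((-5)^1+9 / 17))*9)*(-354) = -221605416 / 17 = -13035612.71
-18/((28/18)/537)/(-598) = 43497/4186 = 10.39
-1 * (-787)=787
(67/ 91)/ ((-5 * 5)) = -67/ 2275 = -0.03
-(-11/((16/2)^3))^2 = -121/262144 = -0.00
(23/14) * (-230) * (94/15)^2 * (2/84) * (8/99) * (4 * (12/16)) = -18696976/218295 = -85.65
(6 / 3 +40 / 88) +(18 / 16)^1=315 / 88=3.58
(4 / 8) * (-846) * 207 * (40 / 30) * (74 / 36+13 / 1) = -1757706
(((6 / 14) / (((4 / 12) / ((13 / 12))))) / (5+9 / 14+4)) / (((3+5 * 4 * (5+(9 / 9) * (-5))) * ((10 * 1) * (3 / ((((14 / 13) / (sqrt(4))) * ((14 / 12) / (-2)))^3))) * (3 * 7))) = -0.00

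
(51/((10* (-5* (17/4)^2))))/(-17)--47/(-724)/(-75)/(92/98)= 612691/144372840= 0.00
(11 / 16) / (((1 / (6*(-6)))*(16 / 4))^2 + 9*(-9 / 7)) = -6237 / 104864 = -0.06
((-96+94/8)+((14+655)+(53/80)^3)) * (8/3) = 99846959/64000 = 1560.11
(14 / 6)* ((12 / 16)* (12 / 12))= 7 / 4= 1.75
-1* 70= -70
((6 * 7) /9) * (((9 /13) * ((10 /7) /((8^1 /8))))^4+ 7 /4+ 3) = 1565364259 /58778538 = 26.63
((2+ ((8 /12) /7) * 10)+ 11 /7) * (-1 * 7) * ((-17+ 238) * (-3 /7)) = 20995 /7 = 2999.29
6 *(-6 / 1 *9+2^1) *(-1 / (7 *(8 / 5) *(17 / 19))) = 3705 / 119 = 31.13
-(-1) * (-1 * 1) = -1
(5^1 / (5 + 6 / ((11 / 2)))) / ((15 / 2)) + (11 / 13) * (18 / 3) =5.19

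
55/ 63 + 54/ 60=1117/ 630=1.77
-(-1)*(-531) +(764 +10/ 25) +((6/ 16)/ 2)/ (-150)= 186719/ 800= 233.40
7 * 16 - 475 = -363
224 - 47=177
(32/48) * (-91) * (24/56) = -26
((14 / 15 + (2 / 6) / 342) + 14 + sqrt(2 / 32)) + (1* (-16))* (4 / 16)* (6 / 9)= 128431 / 10260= 12.52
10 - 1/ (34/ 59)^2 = 8079/ 1156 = 6.99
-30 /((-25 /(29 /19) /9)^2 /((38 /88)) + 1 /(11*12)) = -89919720 /23012707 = -3.91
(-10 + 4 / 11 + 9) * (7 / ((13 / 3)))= -147 / 143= -1.03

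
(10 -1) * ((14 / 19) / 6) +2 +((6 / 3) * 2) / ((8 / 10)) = 154 / 19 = 8.11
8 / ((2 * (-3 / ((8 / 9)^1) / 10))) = -320 / 27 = -11.85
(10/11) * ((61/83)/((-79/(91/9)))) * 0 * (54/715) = 0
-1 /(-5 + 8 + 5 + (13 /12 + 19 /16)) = -48 /493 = -0.10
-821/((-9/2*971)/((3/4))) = 821/5826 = 0.14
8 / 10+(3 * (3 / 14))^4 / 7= 1108453 / 1344560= 0.82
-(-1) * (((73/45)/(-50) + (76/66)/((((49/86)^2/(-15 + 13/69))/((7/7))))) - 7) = -11631356117/195252750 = -59.57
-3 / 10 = -0.30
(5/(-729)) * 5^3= -0.86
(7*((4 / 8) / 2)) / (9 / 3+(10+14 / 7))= 7 / 60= 0.12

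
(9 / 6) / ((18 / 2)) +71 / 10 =109 / 15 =7.27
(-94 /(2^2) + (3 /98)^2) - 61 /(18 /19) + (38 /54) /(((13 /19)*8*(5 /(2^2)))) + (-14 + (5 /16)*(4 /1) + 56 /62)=-13014553912 /130626405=-99.63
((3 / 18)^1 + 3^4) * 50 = 12175 / 3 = 4058.33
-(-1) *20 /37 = 20 /37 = 0.54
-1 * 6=-6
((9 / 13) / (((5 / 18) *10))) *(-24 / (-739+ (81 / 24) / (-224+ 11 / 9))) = 0.01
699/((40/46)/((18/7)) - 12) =-144693/2414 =-59.94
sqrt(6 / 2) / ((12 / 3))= 0.43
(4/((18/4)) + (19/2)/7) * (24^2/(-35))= -9056/245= -36.96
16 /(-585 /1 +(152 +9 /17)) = -34 /919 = -0.04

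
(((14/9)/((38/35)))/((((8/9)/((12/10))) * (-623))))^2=441/45751696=0.00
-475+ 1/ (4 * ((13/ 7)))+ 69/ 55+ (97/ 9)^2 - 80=-101339747/ 231660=-437.45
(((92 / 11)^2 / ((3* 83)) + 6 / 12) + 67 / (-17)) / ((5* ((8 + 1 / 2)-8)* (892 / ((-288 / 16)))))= 9711951 / 380730130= 0.03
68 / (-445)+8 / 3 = 3356 / 1335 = 2.51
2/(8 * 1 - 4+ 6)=1/5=0.20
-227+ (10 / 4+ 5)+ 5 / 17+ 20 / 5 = -7317 / 34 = -215.21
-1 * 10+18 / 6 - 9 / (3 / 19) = -64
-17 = -17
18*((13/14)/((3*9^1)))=13/21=0.62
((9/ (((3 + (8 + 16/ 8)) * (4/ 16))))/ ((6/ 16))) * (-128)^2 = 1572864/ 13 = 120989.54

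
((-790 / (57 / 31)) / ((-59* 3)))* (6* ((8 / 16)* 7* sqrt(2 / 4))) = 85715* sqrt(2) / 3363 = 36.04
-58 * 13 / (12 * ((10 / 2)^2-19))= -377 / 36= -10.47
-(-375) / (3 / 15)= 1875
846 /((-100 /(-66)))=13959 /25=558.36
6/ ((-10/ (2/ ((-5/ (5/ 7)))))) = 6/ 35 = 0.17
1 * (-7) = -7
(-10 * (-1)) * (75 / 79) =750 / 79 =9.49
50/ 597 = 0.08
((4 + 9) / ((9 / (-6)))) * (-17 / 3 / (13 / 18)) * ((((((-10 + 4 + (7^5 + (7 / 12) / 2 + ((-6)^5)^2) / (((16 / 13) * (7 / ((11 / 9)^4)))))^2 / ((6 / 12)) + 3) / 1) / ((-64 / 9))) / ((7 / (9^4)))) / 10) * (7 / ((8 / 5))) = -1924729222154354578.72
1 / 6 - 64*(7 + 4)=-4223 / 6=-703.83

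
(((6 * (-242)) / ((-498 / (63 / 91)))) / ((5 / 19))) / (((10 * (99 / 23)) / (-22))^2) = 2.00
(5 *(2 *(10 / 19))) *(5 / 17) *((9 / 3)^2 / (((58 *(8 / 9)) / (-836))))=-111375 / 493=-225.91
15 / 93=5 / 31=0.16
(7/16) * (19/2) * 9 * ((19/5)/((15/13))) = 98553/800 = 123.19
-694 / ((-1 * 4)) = 347 / 2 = 173.50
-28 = -28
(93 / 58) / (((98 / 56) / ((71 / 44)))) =6603 / 4466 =1.48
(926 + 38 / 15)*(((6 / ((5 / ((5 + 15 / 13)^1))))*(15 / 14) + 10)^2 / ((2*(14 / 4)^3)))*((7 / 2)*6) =29604242560 / 405769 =72958.36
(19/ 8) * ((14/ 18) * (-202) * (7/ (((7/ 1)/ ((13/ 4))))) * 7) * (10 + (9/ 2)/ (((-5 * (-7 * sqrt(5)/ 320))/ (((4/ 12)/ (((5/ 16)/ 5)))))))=-5588128 * sqrt(5)/ 15 - 6112015/ 72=-917918.04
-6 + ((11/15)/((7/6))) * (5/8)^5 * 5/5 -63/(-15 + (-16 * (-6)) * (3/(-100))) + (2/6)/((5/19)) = -294750727/256327680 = -1.15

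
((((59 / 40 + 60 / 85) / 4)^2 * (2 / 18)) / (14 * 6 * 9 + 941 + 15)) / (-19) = -2199289 / 2165896396800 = -0.00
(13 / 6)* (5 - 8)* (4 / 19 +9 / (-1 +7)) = -845 / 76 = -11.12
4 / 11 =0.36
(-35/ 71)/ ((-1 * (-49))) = -0.01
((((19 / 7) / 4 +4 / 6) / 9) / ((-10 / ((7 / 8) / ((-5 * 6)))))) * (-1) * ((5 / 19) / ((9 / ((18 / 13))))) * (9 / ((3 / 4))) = -113 / 533520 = -0.00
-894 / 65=-13.75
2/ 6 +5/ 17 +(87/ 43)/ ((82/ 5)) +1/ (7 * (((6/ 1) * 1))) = 0.77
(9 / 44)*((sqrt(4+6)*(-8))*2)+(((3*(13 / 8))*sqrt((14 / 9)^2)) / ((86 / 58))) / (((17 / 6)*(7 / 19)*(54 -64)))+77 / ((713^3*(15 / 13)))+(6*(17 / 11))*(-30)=-48732968613450799 / 174875875618620 -36*sqrt(10) / 11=-289.02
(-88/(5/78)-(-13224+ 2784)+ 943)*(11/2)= 550561/10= 55056.10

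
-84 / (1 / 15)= -1260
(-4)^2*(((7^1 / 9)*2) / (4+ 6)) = 112 / 45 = 2.49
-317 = -317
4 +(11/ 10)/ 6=251/ 60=4.18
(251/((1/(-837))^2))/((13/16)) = 2813485104/13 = 216421931.08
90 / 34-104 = -1723 / 17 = -101.35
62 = 62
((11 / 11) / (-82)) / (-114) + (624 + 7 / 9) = 624.78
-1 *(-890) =890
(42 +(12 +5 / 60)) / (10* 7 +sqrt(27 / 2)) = 22715 / 29319-649* sqrt(6) / 39092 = 0.73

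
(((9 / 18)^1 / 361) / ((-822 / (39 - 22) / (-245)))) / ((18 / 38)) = 0.01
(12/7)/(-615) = -4/1435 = -0.00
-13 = -13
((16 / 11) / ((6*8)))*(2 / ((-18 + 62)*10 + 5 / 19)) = 38 / 276045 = 0.00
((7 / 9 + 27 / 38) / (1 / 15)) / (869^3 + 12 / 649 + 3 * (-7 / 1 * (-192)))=1651705 / 48552494290194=0.00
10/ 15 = 2/ 3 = 0.67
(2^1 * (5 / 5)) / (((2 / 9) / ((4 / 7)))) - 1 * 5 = 1 / 7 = 0.14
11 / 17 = 0.65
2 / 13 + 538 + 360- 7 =11585 / 13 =891.15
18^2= 324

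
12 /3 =4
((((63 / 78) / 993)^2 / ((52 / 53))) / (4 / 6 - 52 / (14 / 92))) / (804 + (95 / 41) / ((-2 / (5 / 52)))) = -319431 / 129873944694787228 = -0.00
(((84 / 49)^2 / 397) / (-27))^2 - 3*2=-20434637030 / 3405772881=-6.00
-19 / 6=-3.17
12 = 12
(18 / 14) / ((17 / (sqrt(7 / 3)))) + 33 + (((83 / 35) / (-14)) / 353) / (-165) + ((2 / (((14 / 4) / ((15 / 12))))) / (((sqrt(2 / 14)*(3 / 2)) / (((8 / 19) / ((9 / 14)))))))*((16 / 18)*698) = 3*sqrt(21) / 119 + 941821733 / 28540050 + 893440*sqrt(7) / 4617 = 545.10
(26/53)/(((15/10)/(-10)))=-520/159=-3.27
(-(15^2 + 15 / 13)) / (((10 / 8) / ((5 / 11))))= -11760 / 143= -82.24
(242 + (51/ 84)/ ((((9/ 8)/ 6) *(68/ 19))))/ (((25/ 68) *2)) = 173434/ 525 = 330.35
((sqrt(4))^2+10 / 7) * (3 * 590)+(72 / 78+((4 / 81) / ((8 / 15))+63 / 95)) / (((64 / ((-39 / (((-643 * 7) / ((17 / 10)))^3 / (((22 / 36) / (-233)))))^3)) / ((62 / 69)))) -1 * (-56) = 9664.57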